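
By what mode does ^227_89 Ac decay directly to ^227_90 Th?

beta-minus decay

ΔA = 227 − 227 = 0; ΔZ = 90 − 89 = +1.
A is unchanged and Z rises by 1 — a neutron has become a proton (β⁻ decay).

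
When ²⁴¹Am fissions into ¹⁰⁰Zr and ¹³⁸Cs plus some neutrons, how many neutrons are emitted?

Conserve mass number: 241 = 100 + 138 + k, so k = 241 − 238 = 3.
Check atomic number: 95 = 40 + 55 + 0 = 95. ✓

3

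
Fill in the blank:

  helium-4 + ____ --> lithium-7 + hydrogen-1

alpha particle

Conserve mass number: 4 + A = 7 + 1, so A = 4.
Conserve atomic number: 2 + Z = 3 + 1, so Z = 2.
A = 4 and Z = 2 is helium-4 — an alpha particle.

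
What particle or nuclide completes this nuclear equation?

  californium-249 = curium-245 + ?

alpha particle

Conserve mass number: 249 = 245 + A, so A = 4.
Conserve atomic number: 98 = 96 + Z, so Z = 2.
A = 4 and Z = 2 is helium-4 — an alpha particle.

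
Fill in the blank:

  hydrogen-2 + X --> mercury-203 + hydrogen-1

Conserve mass number: 2 + A = 203 + 1, so A = 202.
Conserve atomic number: 1 + Z = 80 + 1, so Z = 80.
Z = 80 is mercury, so the species is mercury-202.

Hg-202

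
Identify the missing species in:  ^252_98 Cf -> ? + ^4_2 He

Cm-248

Conserve mass number: 252 = A + 4, so A = 248.
Conserve atomic number: 98 = Z + 2, so Z = 96.
Z = 96 is curium, so the species is ^248_96 Cm.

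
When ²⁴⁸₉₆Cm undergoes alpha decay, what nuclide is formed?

Alpha decay: mass number changes by -4, atomic number by -2.
A: 248 − 4 = 244; Z: 96 − 2 = 94.
Z = 94 is plutonium, so the daughter is ²⁴⁴₉₄Pu.

Pu-244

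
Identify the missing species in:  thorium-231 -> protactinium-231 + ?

beta-minus particle

Conserve mass number: 231 = 231 + A, so A = 0.
Conserve atomic number: 90 = 91 + Z, so Z = -1.
A = 0 and Z = -1 is e⁻ — a beta-minus particle.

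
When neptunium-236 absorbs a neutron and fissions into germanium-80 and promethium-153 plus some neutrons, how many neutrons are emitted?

4

Conserve mass number: 237 = 80 + 153 + k, so k = 237 − 233 = 4.
Check atomic number: 93 = 32 + 61 + 0 = 93. ✓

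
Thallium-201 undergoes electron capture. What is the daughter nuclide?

Electron capture: mass number changes by +0, atomic number by -1.
A: 201 = 201; Z: 81 − 1 = 80.
Z = 80 is mercury, so the daughter is mercury-201.

Hg-201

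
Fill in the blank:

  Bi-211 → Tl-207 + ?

alpha particle

Conserve mass number: 211 = 207 + A, so A = 4.
Conserve atomic number: 83 = 81 + Z, so Z = 2.
A = 4 and Z = 2 is He-4 — an alpha particle.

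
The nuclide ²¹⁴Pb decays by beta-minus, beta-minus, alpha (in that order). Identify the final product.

Start: (A, Z) = (214, 82).
After β⁻: (214, 83).
After β⁻: (214, 84).
After α: (210, 82).
Z = 82 is lead.

Pb-210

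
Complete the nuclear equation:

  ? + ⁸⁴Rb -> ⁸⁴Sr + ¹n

Conserve mass number: A + 84 = 84 + 1, so A = 1.
Conserve atomic number: Z + 37 = 38 + 0, so Z = 1.
A = 1 and Z = 1 is ¹H — a proton.

proton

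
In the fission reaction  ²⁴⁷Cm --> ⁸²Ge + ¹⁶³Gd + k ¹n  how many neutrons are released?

2

Conserve mass number: 247 = 82 + 163 + k, so k = 247 − 245 = 2.
Check atomic number: 96 = 32 + 64 + 0 = 96. ✓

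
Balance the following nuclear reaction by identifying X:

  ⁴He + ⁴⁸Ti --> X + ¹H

Conserve mass number: 4 + 48 = A + 1, so A = 51.
Conserve atomic number: 2 + 22 = Z + 1, so Z = 23.
Z = 23 is vanadium, so the species is ⁵¹V.

V-51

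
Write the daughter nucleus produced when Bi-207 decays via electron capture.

Electron capture: mass number changes by +0, atomic number by -1.
A: 207 = 207; Z: 83 − 1 = 82.
Z = 82 is lead, so the daughter is Pb-207.

Pb-207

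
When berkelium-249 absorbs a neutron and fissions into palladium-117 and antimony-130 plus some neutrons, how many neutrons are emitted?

3

Conserve mass number: 250 = 117 + 130 + k, so k = 250 − 247 = 3.
Check atomic number: 97 = 46 + 51 + 0 = 97. ✓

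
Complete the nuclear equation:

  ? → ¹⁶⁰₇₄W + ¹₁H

Re-161

Conserve mass number: A = 160 + 1, so A = 161.
Conserve atomic number: Z = 74 + 1, so Z = 75.
Z = 75 is rhenium, so the species is ¹⁶¹₇₅Re.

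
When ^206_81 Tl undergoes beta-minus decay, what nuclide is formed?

Pb-206

Beta-minus decay: mass number changes by +0, atomic number by +1.
A: 206 = 206; Z: 81 + 1 = 82.
Z = 82 is lead, so the daughter is ^206_82 Pb.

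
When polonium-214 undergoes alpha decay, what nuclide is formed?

Alpha decay: mass number changes by -4, atomic number by -2.
A: 214 − 4 = 210; Z: 84 − 2 = 82.
Z = 82 is lead, so the daughter is lead-210.

Pb-210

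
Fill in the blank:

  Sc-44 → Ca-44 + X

Conserve mass number: 44 = 44 + A, so A = 0.
Conserve atomic number: 21 = 20 + Z, so Z = 1.
A = 0 and Z = 1 is e⁺ — a positron.

positron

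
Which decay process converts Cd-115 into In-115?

ΔA = 115 − 115 = 0; ΔZ = 49 − 48 = +1.
A is unchanged and Z rises by 1 — a neutron has become a proton (β⁻ decay).

beta-minus decay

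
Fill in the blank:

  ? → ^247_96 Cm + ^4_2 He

Conserve mass number: A = 247 + 4, so A = 251.
Conserve atomic number: Z = 96 + 2, so Z = 98.
Z = 98 is californium, so the species is ^251_98 Cf.

Cf-251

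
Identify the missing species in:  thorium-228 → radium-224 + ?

alpha particle

Conserve mass number: 228 = 224 + A, so A = 4.
Conserve atomic number: 90 = 88 + Z, so Z = 2.
A = 4 and Z = 2 is helium-4 — an alpha particle.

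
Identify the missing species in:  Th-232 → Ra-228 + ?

alpha particle

Conserve mass number: 232 = 228 + A, so A = 4.
Conserve atomic number: 90 = 88 + Z, so Z = 2.
A = 4 and Z = 2 is He-4 — an alpha particle.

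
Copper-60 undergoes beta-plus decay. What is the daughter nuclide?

Beta-plus decay: mass number changes by +0, atomic number by -1.
A: 60 = 60; Z: 29 − 1 = 28.
Z = 28 is nickel, so the daughter is nickel-60.

Ni-60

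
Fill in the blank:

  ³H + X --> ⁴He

proton

Conserve mass number: 3 + A = 4, so A = 1.
Conserve atomic number: 1 + Z = 2, so Z = 1.
A = 1 and Z = 1 is ¹H — a proton.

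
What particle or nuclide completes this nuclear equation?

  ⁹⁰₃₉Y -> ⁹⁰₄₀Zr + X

beta-minus particle

Conserve mass number: 90 = 90 + A, so A = 0.
Conserve atomic number: 39 = 40 + Z, so Z = -1.
A = 0 and Z = -1 is ⁰₋₁e — a beta-minus particle.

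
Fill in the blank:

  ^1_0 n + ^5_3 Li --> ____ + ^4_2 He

Conserve mass number: 1 + 5 = A + 4, so A = 2.
Conserve atomic number: 0 + 3 = Z + 2, so Z = 1.
A = 2 and Z = 1 is ^2_1 H — a deuteron.

H-2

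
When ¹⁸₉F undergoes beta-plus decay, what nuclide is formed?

O-18

Beta-plus decay: mass number changes by +0, atomic number by -1.
A: 18 = 18; Z: 9 − 1 = 8.
Z = 8 is oxygen, so the daughter is ¹⁸₈O.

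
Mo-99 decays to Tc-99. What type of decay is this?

beta-minus decay

ΔA = 99 − 99 = 0; ΔZ = 43 − 42 = +1.
A is unchanged and Z rises by 1 — a neutron has become a proton (β⁻ decay).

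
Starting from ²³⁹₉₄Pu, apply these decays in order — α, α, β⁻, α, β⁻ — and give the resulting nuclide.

Th-227

Start: (A, Z) = (239, 94).
After α: (235, 92).
After α: (231, 90).
After β⁻: (231, 91).
After α: (227, 89).
After β⁻: (227, 90).
Z = 90 is thorium.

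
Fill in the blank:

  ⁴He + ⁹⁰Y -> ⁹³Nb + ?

neutron

Conserve mass number: 4 + 90 = 93 + A, so A = 1.
Conserve atomic number: 2 + 39 = 41 + Z, so Z = 0.
A = 1 and Z = 0 is ¹n — a neutron.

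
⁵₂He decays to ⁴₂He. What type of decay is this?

ΔA = 4 − 5 = -1; ΔZ = 2 − 2 = +0.
A drops by 1 with Z unchanged — a neutron was emitted.

neutron emission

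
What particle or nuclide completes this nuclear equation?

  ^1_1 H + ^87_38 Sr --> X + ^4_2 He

Conserve mass number: 1 + 87 = A + 4, so A = 84.
Conserve atomic number: 1 + 38 = Z + 2, so Z = 37.
Z = 37 is rubidium, so the species is ^84_37 Rb.

Rb-84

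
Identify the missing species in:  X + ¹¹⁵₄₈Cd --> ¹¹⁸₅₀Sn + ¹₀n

Conserve mass number: A + 115 = 118 + 1, so A = 4.
Conserve atomic number: Z + 48 = 50 + 0, so Z = 2.
A = 4 and Z = 2 is ⁴₂He — an alpha particle.

alpha particle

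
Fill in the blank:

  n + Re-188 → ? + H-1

W-188

Conserve mass number: 1 + 188 = A + 1, so A = 188.
Conserve atomic number: 0 + 75 = Z + 1, so Z = 74.
Z = 74 is tungsten, so the species is W-188.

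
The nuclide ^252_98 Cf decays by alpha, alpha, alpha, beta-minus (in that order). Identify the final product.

Np-240

Start: (A, Z) = (252, 98).
After α: (248, 96).
After α: (244, 94).
After α: (240, 92).
After β⁻: (240, 93).
Z = 93 is neptunium.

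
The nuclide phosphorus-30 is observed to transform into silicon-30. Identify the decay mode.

ΔA = 30 − 30 = 0; ΔZ = 14 − 15 = -1.
A is unchanged and Z drops by 1 — a proton has become a neutron (β⁺ emission or electron capture).

beta-plus decay or electron capture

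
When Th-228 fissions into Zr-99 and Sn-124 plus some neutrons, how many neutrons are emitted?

Conserve mass number: 228 = 99 + 124 + k, so k = 228 − 223 = 5.
Check atomic number: 90 = 40 + 50 + 0 = 90. ✓

5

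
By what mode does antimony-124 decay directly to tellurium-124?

ΔA = 124 − 124 = 0; ΔZ = 52 − 51 = +1.
A is unchanged and Z rises by 1 — a neutron has become a proton (β⁻ decay).

beta-minus decay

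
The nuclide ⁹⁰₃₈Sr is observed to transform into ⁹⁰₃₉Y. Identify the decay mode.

ΔA = 90 − 90 = 0; ΔZ = 39 − 38 = +1.
A is unchanged and Z rises by 1 — a neutron has become a proton (β⁻ decay).

beta-minus decay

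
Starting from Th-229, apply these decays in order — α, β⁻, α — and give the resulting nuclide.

Fr-221

Start: (A, Z) = (229, 90).
After α: (225, 88).
After β⁻: (225, 89).
After α: (221, 87).
Z = 87 is francium.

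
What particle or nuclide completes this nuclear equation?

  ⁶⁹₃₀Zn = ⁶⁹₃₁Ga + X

beta-minus particle

Conserve mass number: 69 = 69 + A, so A = 0.
Conserve atomic number: 30 = 31 + Z, so Z = -1.
A = 0 and Z = -1 is ⁰₋₁e — a beta-minus particle.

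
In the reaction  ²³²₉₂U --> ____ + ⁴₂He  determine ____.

Th-228

Conserve mass number: 232 = A + 4, so A = 228.
Conserve atomic number: 92 = Z + 2, so Z = 90.
Z = 90 is thorium, so the species is ²²⁸₉₀Th.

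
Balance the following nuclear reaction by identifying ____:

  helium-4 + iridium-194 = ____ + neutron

Au-197

Conserve mass number: 4 + 194 = A + 1, so A = 197.
Conserve atomic number: 2 + 77 = Z + 0, so Z = 79.
Z = 79 is gold, so the species is gold-197.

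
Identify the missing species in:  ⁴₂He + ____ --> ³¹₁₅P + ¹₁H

Si-28

Conserve mass number: 4 + A = 31 + 1, so A = 28.
Conserve atomic number: 2 + Z = 15 + 1, so Z = 14.
Z = 14 is silicon, so the species is ²⁸₁₄Si.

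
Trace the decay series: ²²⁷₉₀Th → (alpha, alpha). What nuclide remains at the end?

Start: (A, Z) = (227, 90).
After α: (223, 88).
After α: (219, 86).
Z = 86 is radon.

Rn-219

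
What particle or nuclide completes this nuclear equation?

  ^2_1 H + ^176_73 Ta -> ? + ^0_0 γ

Conserve mass number: 2 + 176 = A + 0, so A = 178.
Conserve atomic number: 1 + 73 = Z + 0, so Z = 74.
Z = 74 is tungsten, so the species is ^178_74 W.

W-178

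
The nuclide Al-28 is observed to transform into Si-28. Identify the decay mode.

beta-minus decay

ΔA = 28 − 28 = 0; ΔZ = 14 − 13 = +1.
A is unchanged and Z rises by 1 — a neutron has become a proton (β⁻ decay).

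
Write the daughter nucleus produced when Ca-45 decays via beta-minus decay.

Beta-minus decay: mass number changes by +0, atomic number by +1.
A: 45 = 45; Z: 20 + 1 = 21.
Z = 21 is scandium, so the daughter is Sc-45.

Sc-45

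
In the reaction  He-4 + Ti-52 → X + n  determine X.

Cr-55

Conserve mass number: 4 + 52 = A + 1, so A = 55.
Conserve atomic number: 2 + 22 = Z + 0, so Z = 24.
Z = 24 is chromium, so the species is Cr-55.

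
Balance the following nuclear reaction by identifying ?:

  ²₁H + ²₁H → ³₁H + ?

proton

Conserve mass number: 2 + 2 = 3 + A, so A = 1.
Conserve atomic number: 1 + 1 = 1 + Z, so Z = 1.
A = 1 and Z = 1 is ¹₁H — a proton.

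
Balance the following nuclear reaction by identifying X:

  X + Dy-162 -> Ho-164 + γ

Conserve mass number: A + 162 = 164 + 0, so A = 2.
Conserve atomic number: Z + 66 = 67 + 0, so Z = 1.
A = 2 and Z = 1 is H-2 — a deuteron.

deuteron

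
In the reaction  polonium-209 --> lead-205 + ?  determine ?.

alpha particle

Conserve mass number: 209 = 205 + A, so A = 4.
Conserve atomic number: 84 = 82 + Z, so Z = 2.
A = 4 and Z = 2 is helium-4 — an alpha particle.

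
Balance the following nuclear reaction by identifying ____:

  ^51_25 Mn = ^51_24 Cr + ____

Conserve mass number: 51 = 51 + A, so A = 0.
Conserve atomic number: 25 = 24 + Z, so Z = 1.
A = 0 and Z = 1 is ^0_1 e — a positron.

positron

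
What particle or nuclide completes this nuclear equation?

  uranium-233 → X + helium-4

Th-229

Conserve mass number: 233 = A + 4, so A = 229.
Conserve atomic number: 92 = Z + 2, so Z = 90.
Z = 90 is thorium, so the species is thorium-229.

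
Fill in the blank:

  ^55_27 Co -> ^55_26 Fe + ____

positron

Conserve mass number: 55 = 55 + A, so A = 0.
Conserve atomic number: 27 = 26 + Z, so Z = 1.
A = 0 and Z = 1 is ^0_1 e — a positron.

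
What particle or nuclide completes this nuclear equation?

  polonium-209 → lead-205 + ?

alpha particle

Conserve mass number: 209 = 205 + A, so A = 4.
Conserve atomic number: 84 = 82 + Z, so Z = 2.
A = 4 and Z = 2 is helium-4 — an alpha particle.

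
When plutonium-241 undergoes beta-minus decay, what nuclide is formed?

Am-241

Beta-minus decay: mass number changes by +0, atomic number by +1.
A: 241 = 241; Z: 94 + 1 = 95.
Z = 95 is americium, so the daughter is americium-241.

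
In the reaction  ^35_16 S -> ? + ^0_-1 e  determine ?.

Conserve mass number: 35 = A + 0, so A = 35.
Conserve atomic number: 16 = Z − 1, so Z = 17.
Z = 17 is chlorine, so the species is ^35_17 Cl.

Cl-35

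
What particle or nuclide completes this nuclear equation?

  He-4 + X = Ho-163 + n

Tb-160

Conserve mass number: 4 + A = 163 + 1, so A = 160.
Conserve atomic number: 2 + Z = 67 + 0, so Z = 65.
Z = 65 is terbium, so the species is Tb-160.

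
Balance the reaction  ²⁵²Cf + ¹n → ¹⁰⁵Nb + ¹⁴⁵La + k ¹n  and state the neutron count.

3

Conserve mass number: 253 = 105 + 145 + k, so k = 253 − 250 = 3.
Check atomic number: 98 = 41 + 57 + 0 = 98. ✓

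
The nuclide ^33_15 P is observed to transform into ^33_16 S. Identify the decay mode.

beta-minus decay

ΔA = 33 − 33 = 0; ΔZ = 16 − 15 = +1.
A is unchanged and Z rises by 1 — a neutron has become a proton (β⁻ decay).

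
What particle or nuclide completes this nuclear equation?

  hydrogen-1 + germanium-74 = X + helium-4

Ga-71

Conserve mass number: 1 + 74 = A + 4, so A = 71.
Conserve atomic number: 1 + 32 = Z + 2, so Z = 31.
Z = 31 is gallium, so the species is gallium-71.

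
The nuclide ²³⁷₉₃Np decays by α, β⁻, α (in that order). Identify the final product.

Start: (A, Z) = (237, 93).
After α: (233, 91).
After β⁻: (233, 92).
After α: (229, 90).
Z = 90 is thorium.

Th-229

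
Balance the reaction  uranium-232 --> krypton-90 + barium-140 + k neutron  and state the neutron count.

2

Conserve mass number: 232 = 90 + 140 + k, so k = 232 − 230 = 2.
Check atomic number: 92 = 36 + 56 + 0 = 92. ✓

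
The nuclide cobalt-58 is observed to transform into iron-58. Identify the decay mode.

beta-plus decay or electron capture

ΔA = 58 − 58 = 0; ΔZ = 26 − 27 = -1.
A is unchanged and Z drops by 1 — a proton has become a neutron (β⁺ emission or electron capture).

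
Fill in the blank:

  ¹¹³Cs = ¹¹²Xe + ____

proton

Conserve mass number: 113 = 112 + A, so A = 1.
Conserve atomic number: 55 = 54 + Z, so Z = 1.
A = 1 and Z = 1 is ¹H — a proton.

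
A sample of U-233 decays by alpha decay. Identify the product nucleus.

Th-229

Alpha decay: mass number changes by -4, atomic number by -2.
A: 233 − 4 = 229; Z: 92 − 2 = 90.
Z = 90 is thorium, so the daughter is Th-229.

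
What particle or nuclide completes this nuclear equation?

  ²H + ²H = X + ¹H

H-3

Conserve mass number: 2 + 2 = A + 1, so A = 3.
Conserve atomic number: 1 + 1 = Z + 1, so Z = 1.
A = 3 and Z = 1 is ³H — a triton.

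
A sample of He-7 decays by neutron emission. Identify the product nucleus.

He-6

Neutron emission: mass number changes by -1, atomic number by +0.
A: 7 − 1 = 6; Z: 2 = 2.
Z = 2 is helium, so the daughter is He-6.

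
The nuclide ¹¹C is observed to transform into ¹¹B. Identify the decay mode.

beta-plus decay or electron capture

ΔA = 11 − 11 = 0; ΔZ = 5 − 6 = -1.
A is unchanged and Z drops by 1 — a proton has become a neutron (β⁺ emission or electron capture).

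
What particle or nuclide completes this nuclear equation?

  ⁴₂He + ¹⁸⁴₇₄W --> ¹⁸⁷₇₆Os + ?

Conserve mass number: 4 + 184 = 187 + A, so A = 1.
Conserve atomic number: 2 + 74 = 76 + Z, so Z = 0.
A = 1 and Z = 0 is ¹₀n — a neutron.

neutron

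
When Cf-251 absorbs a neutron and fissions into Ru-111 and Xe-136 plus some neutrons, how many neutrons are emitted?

5

Conserve mass number: 252 = 111 + 136 + k, so k = 252 − 247 = 5.
Check atomic number: 98 = 44 + 54 + 0 = 98. ✓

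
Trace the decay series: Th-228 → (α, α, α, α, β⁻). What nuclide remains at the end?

Bi-212

Start: (A, Z) = (228, 90).
After α: (224, 88).
After α: (220, 86).
After α: (216, 84).
After α: (212, 82).
After β⁻: (212, 83).
Z = 83 is bismuth.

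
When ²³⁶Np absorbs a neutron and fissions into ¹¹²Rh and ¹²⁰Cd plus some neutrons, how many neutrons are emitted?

Conserve mass number: 237 = 112 + 120 + k, so k = 237 − 232 = 5.
Check atomic number: 93 = 45 + 48 + 0 = 93. ✓

5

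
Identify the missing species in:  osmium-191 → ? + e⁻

Conserve mass number: 191 = A + 0, so A = 191.
Conserve atomic number: 76 = Z − 1, so Z = 77.
Z = 77 is iridium, so the species is iridium-191.

Ir-191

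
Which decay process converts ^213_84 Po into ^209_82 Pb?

ΔA = 209 − 213 = -4; ΔZ = 82 − 84 = -2.
A drops by 4 and Z drops by 2 — the signature of alpha emission.

alpha decay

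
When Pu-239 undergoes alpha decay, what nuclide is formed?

U-235

Alpha decay: mass number changes by -4, atomic number by -2.
A: 239 − 4 = 235; Z: 94 − 2 = 92.
Z = 92 is uranium, so the daughter is U-235.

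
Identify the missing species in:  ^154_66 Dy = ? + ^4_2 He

Gd-150

Conserve mass number: 154 = A + 4, so A = 150.
Conserve atomic number: 66 = Z + 2, so Z = 64.
Z = 64 is gadolinium, so the species is ^150_64 Gd.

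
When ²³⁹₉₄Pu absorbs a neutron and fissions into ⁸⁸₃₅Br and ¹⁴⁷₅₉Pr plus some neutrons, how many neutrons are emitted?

Conserve mass number: 240 = 88 + 147 + k, so k = 240 − 235 = 5.
Check atomic number: 94 = 35 + 59 + 0 = 94. ✓

5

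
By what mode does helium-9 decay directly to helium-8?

neutron emission

ΔA = 8 − 9 = -1; ΔZ = 2 − 2 = +0.
A drops by 1 with Z unchanged — a neutron was emitted.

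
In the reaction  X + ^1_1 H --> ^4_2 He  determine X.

Conserve mass number: A + 1 = 4, so A = 3.
Conserve atomic number: Z + 1 = 2, so Z = 1.
A = 3 and Z = 1 is ^3_1 H — a triton.

triton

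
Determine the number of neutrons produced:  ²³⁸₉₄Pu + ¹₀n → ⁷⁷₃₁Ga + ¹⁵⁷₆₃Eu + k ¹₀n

Conserve mass number: 239 = 77 + 157 + k, so k = 239 − 234 = 5.
Check atomic number: 94 = 31 + 63 + 0 = 94. ✓

5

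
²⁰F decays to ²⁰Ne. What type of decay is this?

beta-minus decay

ΔA = 20 − 20 = 0; ΔZ = 10 − 9 = +1.
A is unchanged and Z rises by 1 — a neutron has become a proton (β⁻ decay).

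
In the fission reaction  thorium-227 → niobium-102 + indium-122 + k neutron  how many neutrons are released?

3

Conserve mass number: 227 = 102 + 122 + k, so k = 227 − 224 = 3.
Check atomic number: 90 = 41 + 49 + 0 = 90. ✓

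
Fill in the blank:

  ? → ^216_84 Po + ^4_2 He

Conserve mass number: A = 216 + 4, so A = 220.
Conserve atomic number: Z = 84 + 2, so Z = 86.
Z = 86 is radon, so the species is ^220_86 Rn.

Rn-220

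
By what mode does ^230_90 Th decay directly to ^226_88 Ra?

alpha decay

ΔA = 226 − 230 = -4; ΔZ = 88 − 90 = -2.
A drops by 4 and Z drops by 2 — the signature of alpha emission.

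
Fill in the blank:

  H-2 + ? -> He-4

Conserve mass number: 2 + A = 4, so A = 2.
Conserve atomic number: 1 + Z = 2, so Z = 1.
A = 2 and Z = 1 is H-2 — a deuteron.

deuteron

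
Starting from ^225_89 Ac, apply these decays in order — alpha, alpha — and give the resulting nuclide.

At-217

Start: (A, Z) = (225, 89).
After α: (221, 87).
After α: (217, 85).
Z = 85 is astatine.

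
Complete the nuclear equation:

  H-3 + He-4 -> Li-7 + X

Conserve mass number: 3 + 4 = 7 + A, so A = 0.
Conserve atomic number: 1 + 2 = 3 + Z, so Z = 0.
A = 0 and Z = 0 is γ — a gamma ray.

gamma ray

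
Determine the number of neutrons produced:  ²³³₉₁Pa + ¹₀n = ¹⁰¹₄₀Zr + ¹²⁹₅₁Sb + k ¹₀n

4

Conserve mass number: 234 = 101 + 129 + k, so k = 234 − 230 = 4.
Check atomic number: 91 = 40 + 51 + 0 = 91. ✓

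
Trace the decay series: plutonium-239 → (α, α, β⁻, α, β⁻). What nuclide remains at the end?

Start: (A, Z) = (239, 94).
After α: (235, 92).
After α: (231, 90).
After β⁻: (231, 91).
After α: (227, 89).
After β⁻: (227, 90).
Z = 90 is thorium.

Th-227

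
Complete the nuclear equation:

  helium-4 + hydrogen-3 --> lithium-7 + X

gamma ray

Conserve mass number: 4 + 3 = 7 + A, so A = 0.
Conserve atomic number: 2 + 1 = 3 + Z, so Z = 0.
A = 0 and Z = 0 is γ — a gamma ray.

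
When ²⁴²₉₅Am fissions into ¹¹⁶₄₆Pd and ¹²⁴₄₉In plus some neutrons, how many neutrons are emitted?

2

Conserve mass number: 242 = 116 + 124 + k, so k = 242 − 240 = 2.
Check atomic number: 95 = 46 + 49 + 0 = 95. ✓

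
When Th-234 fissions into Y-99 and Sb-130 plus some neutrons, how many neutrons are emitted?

5

Conserve mass number: 234 = 99 + 130 + k, so k = 234 − 229 = 5.
Check atomic number: 90 = 39 + 51 + 0 = 90. ✓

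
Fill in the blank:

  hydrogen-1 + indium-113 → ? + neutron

Sn-113

Conserve mass number: 1 + 113 = A + 1, so A = 113.
Conserve atomic number: 1 + 49 = Z + 0, so Z = 50.
Z = 50 is tin, so the species is tin-113.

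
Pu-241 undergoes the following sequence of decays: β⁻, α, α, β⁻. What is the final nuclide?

U-233

Start: (A, Z) = (241, 94).
After β⁻: (241, 95).
After α: (237, 93).
After α: (233, 91).
After β⁻: (233, 92).
Z = 92 is uranium.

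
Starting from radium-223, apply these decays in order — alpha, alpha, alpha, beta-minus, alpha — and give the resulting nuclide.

Start: (A, Z) = (223, 88).
After α: (219, 86).
After α: (215, 84).
After α: (211, 82).
After β⁻: (211, 83).
After α: (207, 81).
Z = 81 is thallium.

Tl-207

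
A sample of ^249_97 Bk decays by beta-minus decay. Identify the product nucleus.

Beta-minus decay: mass number changes by +0, atomic number by +1.
A: 249 = 249; Z: 97 + 1 = 98.
Z = 98 is californium, so the daughter is ^249_98 Cf.

Cf-249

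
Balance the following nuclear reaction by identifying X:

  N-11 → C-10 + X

Conserve mass number: 11 = 10 + A, so A = 1.
Conserve atomic number: 7 = 6 + Z, so Z = 1.
A = 1 and Z = 1 is H-1 — a proton.

proton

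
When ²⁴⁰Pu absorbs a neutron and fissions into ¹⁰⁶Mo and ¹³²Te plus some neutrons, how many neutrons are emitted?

Conserve mass number: 241 = 106 + 132 + k, so k = 241 − 238 = 3.
Check atomic number: 94 = 42 + 52 + 0 = 94. ✓

3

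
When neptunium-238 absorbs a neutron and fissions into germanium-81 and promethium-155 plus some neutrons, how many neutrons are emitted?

Conserve mass number: 239 = 81 + 155 + k, so k = 239 − 236 = 3.
Check atomic number: 93 = 32 + 61 + 0 = 93. ✓

3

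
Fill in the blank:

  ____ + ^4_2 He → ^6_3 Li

deuteron

Conserve mass number: A + 4 = 6, so A = 2.
Conserve atomic number: Z + 2 = 3, so Z = 1.
A = 2 and Z = 1 is ^2_1 H — a deuteron.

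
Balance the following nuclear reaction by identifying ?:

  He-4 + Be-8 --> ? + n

Conserve mass number: 4 + 8 = A + 1, so A = 11.
Conserve atomic number: 2 + 4 = Z + 0, so Z = 6.
Z = 6 is carbon, so the species is C-11.

C-11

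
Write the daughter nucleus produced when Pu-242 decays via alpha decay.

Alpha decay: mass number changes by -4, atomic number by -2.
A: 242 − 4 = 238; Z: 94 − 2 = 92.
Z = 92 is uranium, so the daughter is U-238.

U-238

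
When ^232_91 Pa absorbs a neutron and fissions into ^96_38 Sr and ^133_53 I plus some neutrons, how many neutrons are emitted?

4

Conserve mass number: 233 = 96 + 133 + k, so k = 233 − 229 = 4.
Check atomic number: 91 = 38 + 53 + 0 = 91. ✓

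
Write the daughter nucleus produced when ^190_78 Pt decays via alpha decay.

Os-186

Alpha decay: mass number changes by -4, atomic number by -2.
A: 190 − 4 = 186; Z: 78 − 2 = 76.
Z = 76 is osmium, so the daughter is ^186_76 Os.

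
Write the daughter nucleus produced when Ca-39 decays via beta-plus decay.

Beta-plus decay: mass number changes by +0, atomic number by -1.
A: 39 = 39; Z: 20 − 1 = 19.
Z = 19 is potassium, so the daughter is K-39.

K-39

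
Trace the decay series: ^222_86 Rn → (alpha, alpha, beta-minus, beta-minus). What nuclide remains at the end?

Po-214

Start: (A, Z) = (222, 86).
After α: (218, 84).
After α: (214, 82).
After β⁻: (214, 83).
After β⁻: (214, 84).
Z = 84 is polonium.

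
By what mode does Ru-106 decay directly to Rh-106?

beta-minus decay

ΔA = 106 − 106 = 0; ΔZ = 45 − 44 = +1.
A is unchanged and Z rises by 1 — a neutron has become a proton (β⁻ decay).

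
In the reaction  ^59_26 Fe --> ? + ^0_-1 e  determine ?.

Co-59

Conserve mass number: 59 = A + 0, so A = 59.
Conserve atomic number: 26 = Z − 1, so Z = 27.
Z = 27 is cobalt, so the species is ^59_27 Co.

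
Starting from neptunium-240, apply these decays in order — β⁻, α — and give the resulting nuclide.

U-236

Start: (A, Z) = (240, 93).
After β⁻: (240, 94).
After α: (236, 92).
Z = 92 is uranium.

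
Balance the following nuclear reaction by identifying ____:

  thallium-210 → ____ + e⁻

Conserve mass number: 210 = A + 0, so A = 210.
Conserve atomic number: 81 = Z − 1, so Z = 82.
Z = 82 is lead, so the species is lead-210.

Pb-210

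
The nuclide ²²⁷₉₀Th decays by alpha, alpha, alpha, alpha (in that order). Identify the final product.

Pb-211

Start: (A, Z) = (227, 90).
After α: (223, 88).
After α: (219, 86).
After α: (215, 84).
After α: (211, 82).
Z = 82 is lead.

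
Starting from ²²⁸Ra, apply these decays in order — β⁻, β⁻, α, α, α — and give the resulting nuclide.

Start: (A, Z) = (228, 88).
After β⁻: (228, 89).
After β⁻: (228, 90).
After α: (224, 88).
After α: (220, 86).
After α: (216, 84).
Z = 84 is polonium.

Po-216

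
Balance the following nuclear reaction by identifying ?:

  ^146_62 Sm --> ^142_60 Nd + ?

alpha particle

Conserve mass number: 146 = 142 + A, so A = 4.
Conserve atomic number: 62 = 60 + Z, so Z = 2.
A = 4 and Z = 2 is ^4_2 He — an alpha particle.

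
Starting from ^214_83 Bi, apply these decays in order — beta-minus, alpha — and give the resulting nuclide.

Start: (A, Z) = (214, 83).
After β⁻: (214, 84).
After α: (210, 82).
Z = 82 is lead.

Pb-210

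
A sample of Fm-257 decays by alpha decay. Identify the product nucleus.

Cf-253

Alpha decay: mass number changes by -4, atomic number by -2.
A: 257 − 4 = 253; Z: 100 − 2 = 98.
Z = 98 is californium, so the daughter is Cf-253.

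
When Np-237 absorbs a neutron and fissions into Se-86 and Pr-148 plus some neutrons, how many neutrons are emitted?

4

Conserve mass number: 238 = 86 + 148 + k, so k = 238 − 234 = 4.
Check atomic number: 93 = 34 + 59 + 0 = 93. ✓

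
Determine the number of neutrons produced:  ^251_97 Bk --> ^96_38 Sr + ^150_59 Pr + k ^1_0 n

Conserve mass number: 251 = 96 + 150 + k, so k = 251 − 246 = 5.
Check atomic number: 97 = 38 + 59 + 0 = 97. ✓

5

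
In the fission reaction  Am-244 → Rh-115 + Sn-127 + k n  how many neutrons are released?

2

Conserve mass number: 244 = 115 + 127 + k, so k = 244 − 242 = 2.
Check atomic number: 95 = 45 + 50 + 0 = 95. ✓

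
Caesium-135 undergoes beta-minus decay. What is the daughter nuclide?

Beta-minus decay: mass number changes by +0, atomic number by +1.
A: 135 = 135; Z: 55 + 1 = 56.
Z = 56 is barium, so the daughter is barium-135.

Ba-135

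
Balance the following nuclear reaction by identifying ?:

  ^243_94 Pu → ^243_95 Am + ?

Conserve mass number: 243 = 243 + A, so A = 0.
Conserve atomic number: 94 = 95 + Z, so Z = -1.
A = 0 and Z = -1 is ^0_-1 e — a beta-minus particle.

beta-minus particle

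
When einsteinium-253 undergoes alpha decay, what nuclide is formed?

Bk-249

Alpha decay: mass number changes by -4, atomic number by -2.
A: 253 − 4 = 249; Z: 99 − 2 = 97.
Z = 97 is berkelium, so the daughter is berkelium-249.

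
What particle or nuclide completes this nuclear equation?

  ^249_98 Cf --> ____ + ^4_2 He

Cm-245

Conserve mass number: 249 = A + 4, so A = 245.
Conserve atomic number: 98 = Z + 2, so Z = 96.
Z = 96 is curium, so the species is ^245_96 Cm.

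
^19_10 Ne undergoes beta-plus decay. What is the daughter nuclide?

F-19

Beta-plus decay: mass number changes by +0, atomic number by -1.
A: 19 = 19; Z: 10 − 1 = 9.
Z = 9 is fluorine, so the daughter is ^19_9 F.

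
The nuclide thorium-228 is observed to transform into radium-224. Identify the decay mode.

alpha decay

ΔA = 224 − 228 = -4; ΔZ = 88 − 90 = -2.
A drops by 4 and Z drops by 2 — the signature of alpha emission.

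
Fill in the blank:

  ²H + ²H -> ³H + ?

proton

Conserve mass number: 2 + 2 = 3 + A, so A = 1.
Conserve atomic number: 1 + 1 = 1 + Z, so Z = 1.
A = 1 and Z = 1 is ¹H — a proton.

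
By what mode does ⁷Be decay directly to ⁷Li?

ΔA = 7 − 7 = 0; ΔZ = 3 − 4 = -1.
A is unchanged and Z drops by 1 — a proton has become a neutron (β⁺ emission or electron capture).

beta-plus decay or electron capture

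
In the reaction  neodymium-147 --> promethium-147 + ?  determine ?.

beta-minus particle

Conserve mass number: 147 = 147 + A, so A = 0.
Conserve atomic number: 60 = 61 + Z, so Z = -1.
A = 0 and Z = -1 is e⁻ — a beta-minus particle.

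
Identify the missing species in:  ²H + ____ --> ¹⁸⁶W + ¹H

Conserve mass number: 2 + A = 186 + 1, so A = 185.
Conserve atomic number: 1 + Z = 74 + 1, so Z = 74.
Z = 74 is tungsten, so the species is ¹⁸⁵W.

W-185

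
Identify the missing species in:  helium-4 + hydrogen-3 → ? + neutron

Li-6

Conserve mass number: 4 + 3 = A + 1, so A = 6.
Conserve atomic number: 2 + 1 = Z + 0, so Z = 3.
Z = 3 is lithium, so the species is lithium-6.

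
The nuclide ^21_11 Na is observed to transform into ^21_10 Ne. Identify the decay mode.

ΔA = 21 − 21 = 0; ΔZ = 10 − 11 = -1.
A is unchanged and Z drops by 1 — a proton has become a neutron (β⁺ emission or electron capture).

beta-plus decay or electron capture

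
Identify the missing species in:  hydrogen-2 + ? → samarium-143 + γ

Conserve mass number: 2 + A = 143 + 0, so A = 141.
Conserve atomic number: 1 + Z = 62 + 0, so Z = 61.
Z = 61 is promethium, so the species is promethium-141.

Pm-141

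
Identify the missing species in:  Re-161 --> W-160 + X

proton

Conserve mass number: 161 = 160 + A, so A = 1.
Conserve atomic number: 75 = 74 + Z, so Z = 1.
A = 1 and Z = 1 is H-1 — a proton.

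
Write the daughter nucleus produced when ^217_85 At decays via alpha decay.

Bi-213

Alpha decay: mass number changes by -4, atomic number by -2.
A: 217 − 4 = 213; Z: 85 − 2 = 83.
Z = 83 is bismuth, so the daughter is ^213_83 Bi.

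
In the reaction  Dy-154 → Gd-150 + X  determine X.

Conserve mass number: 154 = 150 + A, so A = 4.
Conserve atomic number: 66 = 64 + Z, so Z = 2.
A = 4 and Z = 2 is He-4 — an alpha particle.

alpha particle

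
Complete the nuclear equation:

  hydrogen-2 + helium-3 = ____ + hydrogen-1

He-4

Conserve mass number: 2 + 3 = A + 1, so A = 4.
Conserve atomic number: 1 + 2 = Z + 1, so Z = 2.
A = 4 and Z = 2 is helium-4 — an alpha particle.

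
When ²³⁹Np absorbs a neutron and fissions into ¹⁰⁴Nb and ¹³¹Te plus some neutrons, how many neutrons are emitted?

Conserve mass number: 240 = 104 + 131 + k, so k = 240 − 235 = 5.
Check atomic number: 93 = 41 + 52 + 0 = 93. ✓

5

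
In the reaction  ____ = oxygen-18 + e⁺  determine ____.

Conserve mass number: A = 18 + 0, so A = 18.
Conserve atomic number: Z = 8 + 1, so Z = 9.
Z = 9 is fluorine, so the species is fluorine-18.

F-18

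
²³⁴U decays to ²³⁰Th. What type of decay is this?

alpha decay

ΔA = 230 − 234 = -4; ΔZ = 90 − 92 = -2.
A drops by 4 and Z drops by 2 — the signature of alpha emission.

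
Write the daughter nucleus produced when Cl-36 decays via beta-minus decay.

Ar-36

Beta-minus decay: mass number changes by +0, atomic number by +1.
A: 36 = 36; Z: 17 + 1 = 18.
Z = 18 is argon, so the daughter is Ar-36.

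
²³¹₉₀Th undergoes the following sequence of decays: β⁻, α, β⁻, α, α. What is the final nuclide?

Start: (A, Z) = (231, 90).
After β⁻: (231, 91).
After α: (227, 89).
After β⁻: (227, 90).
After α: (223, 88).
After α: (219, 86).
Z = 86 is radon.

Rn-219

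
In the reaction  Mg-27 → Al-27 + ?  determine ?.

Conserve mass number: 27 = 27 + A, so A = 0.
Conserve atomic number: 12 = 13 + Z, so Z = -1.
A = 0 and Z = -1 is e⁻ — a beta-minus particle.

beta-minus particle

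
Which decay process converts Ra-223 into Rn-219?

ΔA = 219 − 223 = -4; ΔZ = 86 − 88 = -2.
A drops by 4 and Z drops by 2 — the signature of alpha emission.

alpha decay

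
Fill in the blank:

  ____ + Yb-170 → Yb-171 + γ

Conserve mass number: A + 170 = 171 + 0, so A = 1.
Conserve atomic number: Z + 70 = 70 + 0, so Z = 0.
A = 1 and Z = 0 is n — a neutron.

neutron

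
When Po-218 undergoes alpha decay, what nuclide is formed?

Pb-214

Alpha decay: mass number changes by -4, atomic number by -2.
A: 218 − 4 = 214; Z: 84 − 2 = 82.
Z = 82 is lead, so the daughter is Pb-214.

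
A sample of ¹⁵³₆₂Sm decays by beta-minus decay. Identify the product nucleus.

Beta-minus decay: mass number changes by +0, atomic number by +1.
A: 153 = 153; Z: 62 + 1 = 63.
Z = 63 is europium, so the daughter is ¹⁵³₆₃Eu.

Eu-153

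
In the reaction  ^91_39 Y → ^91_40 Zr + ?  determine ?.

Conserve mass number: 91 = 91 + A, so A = 0.
Conserve atomic number: 39 = 40 + Z, so Z = -1.
A = 0 and Z = -1 is ^0_-1 e — a beta-minus particle.

beta-minus particle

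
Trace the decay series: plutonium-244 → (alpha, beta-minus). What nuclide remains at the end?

Np-240

Start: (A, Z) = (244, 94).
After α: (240, 92).
After β⁻: (240, 93).
Z = 93 is neptunium.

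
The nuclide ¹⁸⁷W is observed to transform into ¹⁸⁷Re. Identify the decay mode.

beta-minus decay

ΔA = 187 − 187 = 0; ΔZ = 75 − 74 = +1.
A is unchanged and Z rises by 1 — a neutron has become a proton (β⁻ decay).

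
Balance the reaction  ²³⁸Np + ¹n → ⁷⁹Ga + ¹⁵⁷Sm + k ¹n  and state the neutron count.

3

Conserve mass number: 239 = 79 + 157 + k, so k = 239 − 236 = 3.
Check atomic number: 93 = 31 + 62 + 0 = 93. ✓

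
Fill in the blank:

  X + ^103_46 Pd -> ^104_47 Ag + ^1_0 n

deuteron

Conserve mass number: A + 103 = 104 + 1, so A = 2.
Conserve atomic number: Z + 46 = 47 + 0, so Z = 1.
A = 2 and Z = 1 is ^2_1 H — a deuteron.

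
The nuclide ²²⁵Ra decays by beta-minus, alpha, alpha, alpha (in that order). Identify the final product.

Bi-213

Start: (A, Z) = (225, 88).
After β⁻: (225, 89).
After α: (221, 87).
After α: (217, 85).
After α: (213, 83).
Z = 83 is bismuth.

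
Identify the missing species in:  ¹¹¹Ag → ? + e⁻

Conserve mass number: 111 = A + 0, so A = 111.
Conserve atomic number: 47 = Z − 1, so Z = 48.
Z = 48 is cadmium, so the species is ¹¹¹Cd.

Cd-111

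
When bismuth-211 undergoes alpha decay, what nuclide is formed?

Alpha decay: mass number changes by -4, atomic number by -2.
A: 211 − 4 = 207; Z: 83 − 2 = 81.
Z = 81 is thallium, so the daughter is thallium-207.

Tl-207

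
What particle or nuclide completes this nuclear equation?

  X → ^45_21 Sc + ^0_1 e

Conserve mass number: A = 45 + 0, so A = 45.
Conserve atomic number: Z = 21 + 1, so Z = 22.
Z = 22 is titanium, so the species is ^45_22 Ti.

Ti-45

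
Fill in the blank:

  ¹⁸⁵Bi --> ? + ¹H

Conserve mass number: 185 = A + 1, so A = 184.
Conserve atomic number: 83 = Z + 1, so Z = 82.
Z = 82 is lead, so the species is ¹⁸⁴Pb.

Pb-184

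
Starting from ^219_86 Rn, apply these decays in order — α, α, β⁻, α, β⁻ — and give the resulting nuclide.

Start: (A, Z) = (219, 86).
After α: (215, 84).
After α: (211, 82).
After β⁻: (211, 83).
After α: (207, 81).
After β⁻: (207, 82).
Z = 82 is lead.

Pb-207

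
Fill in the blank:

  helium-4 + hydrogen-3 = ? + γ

Li-7

Conserve mass number: 4 + 3 = A + 0, so A = 7.
Conserve atomic number: 2 + 1 = Z + 0, so Z = 3.
Z = 3 is lithium, so the species is lithium-7.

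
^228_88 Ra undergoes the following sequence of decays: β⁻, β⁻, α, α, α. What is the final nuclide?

Po-216

Start: (A, Z) = (228, 88).
After β⁻: (228, 89).
After β⁻: (228, 90).
After α: (224, 88).
After α: (220, 86).
After α: (216, 84).
Z = 84 is polonium.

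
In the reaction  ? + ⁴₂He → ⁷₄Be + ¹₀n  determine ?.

Conserve mass number: A + 4 = 7 + 1, so A = 4.
Conserve atomic number: Z + 2 = 4 + 0, so Z = 2.
A = 4 and Z = 2 is ⁴₂He — an alpha particle.

alpha particle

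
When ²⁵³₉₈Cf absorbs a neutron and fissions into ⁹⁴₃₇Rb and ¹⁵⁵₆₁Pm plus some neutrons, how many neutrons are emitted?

5

Conserve mass number: 254 = 94 + 155 + k, so k = 254 − 249 = 5.
Check atomic number: 98 = 37 + 61 + 0 = 98. ✓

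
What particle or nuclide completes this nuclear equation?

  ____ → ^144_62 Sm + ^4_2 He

Gd-148

Conserve mass number: A = 144 + 4, so A = 148.
Conserve atomic number: Z = 62 + 2, so Z = 64.
Z = 64 is gadolinium, so the species is ^148_64 Gd.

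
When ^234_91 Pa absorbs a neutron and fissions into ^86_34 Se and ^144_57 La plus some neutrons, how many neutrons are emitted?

Conserve mass number: 235 = 86 + 144 + k, so k = 235 − 230 = 5.
Check atomic number: 91 = 34 + 57 + 0 = 91. ✓

5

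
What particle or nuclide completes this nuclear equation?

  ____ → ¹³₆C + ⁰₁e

Conserve mass number: A = 13 + 0, so A = 13.
Conserve atomic number: Z = 6 + 1, so Z = 7.
Z = 7 is nitrogen, so the species is ¹³₇N.

N-13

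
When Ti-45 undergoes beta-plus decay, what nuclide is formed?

Beta-plus decay: mass number changes by +0, atomic number by -1.
A: 45 = 45; Z: 22 − 1 = 21.
Z = 21 is scandium, so the daughter is Sc-45.

Sc-45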